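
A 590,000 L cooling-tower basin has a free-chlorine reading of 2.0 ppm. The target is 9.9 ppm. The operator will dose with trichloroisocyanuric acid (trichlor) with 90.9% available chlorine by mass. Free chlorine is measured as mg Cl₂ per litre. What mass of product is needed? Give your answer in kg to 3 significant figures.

Chlorine deficit: 9.9 − 2.0 = 7.9 ppm = 7.9 mg/L as Cl₂.
Cl₂ equivalent needed: 7.9 mg/L × 590,000 L = 4,661,000 mg = 4661 g.
Product at 90.9% available chlorine: 4661 / 0.909 = 5128 g.

5.13 kg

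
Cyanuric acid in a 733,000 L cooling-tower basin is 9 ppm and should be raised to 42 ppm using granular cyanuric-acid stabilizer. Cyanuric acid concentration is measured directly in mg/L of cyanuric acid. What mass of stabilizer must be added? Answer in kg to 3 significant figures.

24.2 kg

CYA to add: (42 − 9) = 33 mg/L × 733,000 L = 24,190 g cyanuric acid.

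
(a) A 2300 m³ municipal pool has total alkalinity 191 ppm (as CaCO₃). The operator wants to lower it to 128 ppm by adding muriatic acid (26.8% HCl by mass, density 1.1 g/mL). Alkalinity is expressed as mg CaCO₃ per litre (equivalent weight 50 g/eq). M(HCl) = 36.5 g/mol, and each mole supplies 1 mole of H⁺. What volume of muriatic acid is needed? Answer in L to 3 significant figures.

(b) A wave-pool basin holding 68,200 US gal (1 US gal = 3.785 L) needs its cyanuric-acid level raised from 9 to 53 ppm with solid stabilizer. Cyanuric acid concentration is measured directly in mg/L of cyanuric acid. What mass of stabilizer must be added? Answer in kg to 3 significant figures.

(a) 359 L; (b) 11.4 kg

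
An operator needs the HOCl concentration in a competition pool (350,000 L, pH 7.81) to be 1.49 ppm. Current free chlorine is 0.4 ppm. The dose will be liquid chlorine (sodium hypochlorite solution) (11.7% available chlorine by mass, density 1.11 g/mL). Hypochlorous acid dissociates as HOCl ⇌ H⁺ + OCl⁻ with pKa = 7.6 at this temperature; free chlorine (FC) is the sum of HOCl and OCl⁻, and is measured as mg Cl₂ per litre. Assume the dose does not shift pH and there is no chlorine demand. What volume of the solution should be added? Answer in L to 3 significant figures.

9.45 L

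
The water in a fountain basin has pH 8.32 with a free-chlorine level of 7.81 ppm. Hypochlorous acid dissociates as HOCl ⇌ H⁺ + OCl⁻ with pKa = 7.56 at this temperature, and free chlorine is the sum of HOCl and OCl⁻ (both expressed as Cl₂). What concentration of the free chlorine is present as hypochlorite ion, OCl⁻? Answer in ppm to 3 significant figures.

[OCl⁻]/[HOCl] = 10^(pH − pKa) = 10^(8.32 − 7.56) = 10^0.76 = 5.754.
Fraction as HOCl = 1 / (1 + 5.754) = 0.1481.
OCl⁻ = (1 − 0.1481) × 7.81 ppm = 6.654 ppm.

6.65 ppm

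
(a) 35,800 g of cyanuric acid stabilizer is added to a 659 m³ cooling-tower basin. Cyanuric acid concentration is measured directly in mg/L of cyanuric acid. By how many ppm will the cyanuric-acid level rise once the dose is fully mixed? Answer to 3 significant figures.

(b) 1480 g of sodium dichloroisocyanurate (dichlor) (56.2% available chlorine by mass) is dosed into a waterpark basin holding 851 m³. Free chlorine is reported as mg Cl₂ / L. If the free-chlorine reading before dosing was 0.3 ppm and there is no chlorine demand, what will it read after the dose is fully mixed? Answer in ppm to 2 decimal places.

(a) 54.3 ppm; (b) 1.28 ppm

(a) Volume: 659 m³ = 659,000 L.
(a) Rise: 35,800 g / 659,000 L × 1000 = 54.32 mg/L.

(b) Volume: 851 m³ = 851,000 L.
(b) Available chlorine delivered: 1480 g × 0.562 = 831.8 g as Cl₂.
(b) Concentration rise: 831.8 g / 851,000 L = 0.9774 mg/L = 0.98 ppm.
(b) Final FC: 0.3 + 0.98 = 1.28 ppm.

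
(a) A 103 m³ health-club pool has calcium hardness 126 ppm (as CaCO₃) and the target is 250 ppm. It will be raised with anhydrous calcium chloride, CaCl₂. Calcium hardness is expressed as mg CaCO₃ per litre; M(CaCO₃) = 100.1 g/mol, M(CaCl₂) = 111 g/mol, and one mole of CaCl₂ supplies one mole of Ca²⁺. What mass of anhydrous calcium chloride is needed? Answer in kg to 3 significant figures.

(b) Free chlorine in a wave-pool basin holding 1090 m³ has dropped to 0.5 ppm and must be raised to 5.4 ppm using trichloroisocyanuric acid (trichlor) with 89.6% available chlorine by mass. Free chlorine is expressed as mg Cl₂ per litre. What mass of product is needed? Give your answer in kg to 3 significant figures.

(a) Volume: 103 m³ = 103,000 L.
(a) Hardness to add: (250 − 126) = 124 mg/L as CaCO₃ × 103,000 L = 12,770 g as CaCO₃.
(a) Moles of Ca²⁺ (1 mol Ca²⁺ ≡ 1 mol CaCO₃): 12,770 / 100.1 g/mol = 127.6 mol.
(a) Mass of CaCl₂: 127.6 × 111 = 14,160 g.

(b) Volume: 1090 m³ = 1,090,000 L.
(b) Chlorine deficit: 5.4 − 0.5 = 4.9 ppm = 4.9 mg/L as Cl₂.
(b) Cl₂ equivalent needed: 4.9 mg/L × 1,090,000 L = 5,341,000 mg = 5341 g.
(b) Product at 89.6% available chlorine: 5341 / 0.896 = 5961 g.

(a) 14.2 kg; (b) 5.96 kg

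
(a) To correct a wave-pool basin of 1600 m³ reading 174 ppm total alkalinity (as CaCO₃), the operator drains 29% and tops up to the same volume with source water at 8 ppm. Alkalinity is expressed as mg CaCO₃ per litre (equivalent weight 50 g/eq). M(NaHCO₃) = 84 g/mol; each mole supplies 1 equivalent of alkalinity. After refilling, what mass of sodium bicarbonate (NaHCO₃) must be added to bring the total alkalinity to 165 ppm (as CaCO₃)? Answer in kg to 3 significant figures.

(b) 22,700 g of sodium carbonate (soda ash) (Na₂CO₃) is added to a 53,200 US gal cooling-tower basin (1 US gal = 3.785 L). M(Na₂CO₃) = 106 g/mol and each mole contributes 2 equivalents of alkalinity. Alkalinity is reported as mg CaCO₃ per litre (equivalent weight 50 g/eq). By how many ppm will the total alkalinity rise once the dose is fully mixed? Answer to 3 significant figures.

(a) Volume: 1600 m³ = 1,600,000 L.
(a) After draining 29% and refilling: 174 × 0.71 + 8 × 0.29 = 125.86 ppm.
(a) Deficit to target: 165 − 125.86 = 39.14 mg/L.
(a) As CaCO₃: 39.14 mg/L × 1,600,000 L = 62,620 g; ÷ 50 g/eq ÷ 1 = 1252 mol NaHCO₃.
(a) Mass: 1252 × 84 = 105,200 g.

(b) Volume: 53,200 US gal × 3.785 L/gal = 201,362 L.
(b) Moles of Na₂CO₃: 22,700 g ÷ 106 g/mol = 214.2 mol → 428.3 eq of alkalinity.
(b) As CaCO₃: 428.3 eq × 50 g/eq = 21,420 g.
(b) Rise: 21,420 g / 201,362 L × 1000 = 106.4 mg/L.

(a) 105 kg; (b) 106 ppm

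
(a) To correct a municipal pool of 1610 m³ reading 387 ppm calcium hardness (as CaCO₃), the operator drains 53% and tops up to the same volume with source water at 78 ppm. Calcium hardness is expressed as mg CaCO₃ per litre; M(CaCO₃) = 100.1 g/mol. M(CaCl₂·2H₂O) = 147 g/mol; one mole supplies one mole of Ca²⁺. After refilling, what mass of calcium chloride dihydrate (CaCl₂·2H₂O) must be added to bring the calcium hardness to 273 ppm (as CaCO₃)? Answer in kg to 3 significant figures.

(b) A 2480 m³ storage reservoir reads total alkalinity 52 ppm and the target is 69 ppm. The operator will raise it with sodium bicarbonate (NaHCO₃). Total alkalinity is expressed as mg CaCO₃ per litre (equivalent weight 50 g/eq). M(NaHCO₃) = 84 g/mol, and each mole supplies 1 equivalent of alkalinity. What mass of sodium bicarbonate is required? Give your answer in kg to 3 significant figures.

(a) Volume: 1610 m³ = 1,610,000 L.
(a) After draining 53% and refilling: 387 × 0.47 + 78 × 0.53 = 223.23 ppm.
(a) Deficit to target: 273 − 223.23 = 49.77 mg/L.
(a) As CaCO₃: 49.77 mg/L × 1,610,000 L = 80,130 g; ÷ 100.1 = 800.5 mol Ca²⁺.
(a) Mass: 800.5 × 147 = 117,700 g.

(b) Volume: 2480 m³ = 2,480,000 L.
(b) Alkalinity to add: (69 − 52) = 17 mg/L as CaCO₃ × 2,480,000 L = 42,160 g as CaCO₃.
(b) Equivalents: 42,160 g ÷ 50 g/eq = 843.2 eq.
(b) NaHCO₃ supplies 1 eq per mole → 843.2 mol.
(b) Mass: 843.2 mol × 84 g/mol = 70,830 g.

(a) 118 kg; (b) 70.8 kg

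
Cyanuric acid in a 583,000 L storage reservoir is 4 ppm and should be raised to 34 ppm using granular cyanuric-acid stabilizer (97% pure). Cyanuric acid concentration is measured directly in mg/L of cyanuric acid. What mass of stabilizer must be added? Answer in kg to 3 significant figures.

18.0 kg

CYA to add: (34 − 4) = 30 mg/L × 583,000 L = 17,490 g cyanuric acid.
At 97% purity: 17,490 / 0.97 = 18,030 g product.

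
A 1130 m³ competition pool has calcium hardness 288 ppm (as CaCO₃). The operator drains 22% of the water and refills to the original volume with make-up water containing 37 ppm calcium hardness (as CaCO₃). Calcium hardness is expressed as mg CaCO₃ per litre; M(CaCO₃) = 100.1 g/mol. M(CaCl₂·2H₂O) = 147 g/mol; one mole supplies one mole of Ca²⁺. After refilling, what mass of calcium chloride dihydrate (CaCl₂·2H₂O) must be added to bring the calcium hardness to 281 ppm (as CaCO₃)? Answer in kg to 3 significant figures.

80.0 kg

Volume: 1130 m³ = 1,130,000 L.
After draining 22% and refilling: 288 × 0.78 + 37 × 0.22 = 232.78 ppm.
Deficit to target: 281 − 232.78 = 48.22 mg/L.
As CaCO₃: 48.22 mg/L × 1,130,000 L = 54,490 g; ÷ 100.1 = 544.3 mol Ca²⁺.
Mass: 544.3 × 147 = 80,020 g.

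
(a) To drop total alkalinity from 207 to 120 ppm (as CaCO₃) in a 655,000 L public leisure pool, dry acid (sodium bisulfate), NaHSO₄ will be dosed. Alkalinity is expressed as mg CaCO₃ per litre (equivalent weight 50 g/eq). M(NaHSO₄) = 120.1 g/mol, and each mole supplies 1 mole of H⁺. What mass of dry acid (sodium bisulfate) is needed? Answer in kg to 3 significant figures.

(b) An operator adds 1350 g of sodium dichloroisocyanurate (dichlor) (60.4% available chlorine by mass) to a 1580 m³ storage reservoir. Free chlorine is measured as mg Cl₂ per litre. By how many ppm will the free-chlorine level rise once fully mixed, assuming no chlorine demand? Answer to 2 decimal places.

(a) 137 kg; (b) 0.52 ppm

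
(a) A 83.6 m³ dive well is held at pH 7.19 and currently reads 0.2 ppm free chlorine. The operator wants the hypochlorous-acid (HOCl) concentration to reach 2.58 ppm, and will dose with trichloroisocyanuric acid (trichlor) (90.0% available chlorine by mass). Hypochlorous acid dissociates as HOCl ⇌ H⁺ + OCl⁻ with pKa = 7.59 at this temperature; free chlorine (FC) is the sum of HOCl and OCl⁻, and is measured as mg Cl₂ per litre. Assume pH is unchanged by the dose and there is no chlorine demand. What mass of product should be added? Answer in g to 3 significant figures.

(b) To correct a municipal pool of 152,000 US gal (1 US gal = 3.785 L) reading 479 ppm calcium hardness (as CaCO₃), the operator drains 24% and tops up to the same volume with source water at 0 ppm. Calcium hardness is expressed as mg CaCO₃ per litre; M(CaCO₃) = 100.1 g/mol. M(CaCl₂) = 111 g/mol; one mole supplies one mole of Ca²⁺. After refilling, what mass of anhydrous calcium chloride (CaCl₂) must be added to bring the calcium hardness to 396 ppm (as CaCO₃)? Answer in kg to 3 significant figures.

(a) 316 g; (b) 20.4 kg

(a) Volume: 83.6 m³ = 83,600 L.
(a) [OCl⁻]/[HOCl] = 10^(pH − pKa) = 10^(7.19 − 7.59) = 0.3981; fraction as HOCl = 1/(1 + 0.3981) = 0.7153.
(a) Free chlorine required for 2.58 ppm HOCl: 2.58 / 0.7153 = 3.607 ppm.
(a) FC to add: 3.607 − 0.2 = 3.407 mg/L as Cl₂.
(a) Cl₂ equivalent: 3.407 mg/L × 83,600 L = 284.8 g.
(a) Product at 90.0% available Cl: 284.8 / 0.9 = 316.5 g.

(b) Volume: 152,000 US gal × 3.785 L/gal = 575,320 L.
(b) After draining 24% and refilling: 479 × 0.76 + 0 × 0.24 = 364.04 ppm.
(b) Deficit to target: 396 − 364.04 = 31.96 mg/L.
(b) As CaCO₃: 31.96 mg/L × 575,320 L = 18,390 g; ÷ 100.1 = 183.7 mol Ca²⁺.
(b) Mass: 183.7 × 111 = 20,390 g.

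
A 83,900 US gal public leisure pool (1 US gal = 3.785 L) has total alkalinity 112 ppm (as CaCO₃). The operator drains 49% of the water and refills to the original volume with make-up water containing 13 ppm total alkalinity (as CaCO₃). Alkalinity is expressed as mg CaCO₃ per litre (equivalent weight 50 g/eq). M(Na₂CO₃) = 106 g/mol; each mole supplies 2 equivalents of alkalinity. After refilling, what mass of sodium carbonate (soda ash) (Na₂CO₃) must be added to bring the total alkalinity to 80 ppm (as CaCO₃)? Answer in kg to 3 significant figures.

Volume: 83,900 US gal × 3.785 L/gal = 317,562 L.
After draining 49% and refilling: 112 × 0.51 + 13 × 0.49 = 63.49 ppm.
Deficit to target: 80 − 63.49 = 16.51 mg/L.
As CaCO₃: 16.51 mg/L × 317,562 L = 5243 g; ÷ 50 g/eq ÷ 2 = 52.43 mol Na₂CO₃.
Mass: 52.43 × 106 = 5558 g.

5.56 kg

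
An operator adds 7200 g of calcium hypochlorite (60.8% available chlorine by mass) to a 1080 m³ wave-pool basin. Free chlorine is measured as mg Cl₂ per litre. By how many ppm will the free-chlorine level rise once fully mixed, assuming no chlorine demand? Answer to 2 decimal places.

4.05 ppm

Volume: 1080 m³ = 1,080,000 L.
Available chlorine delivered: 7200 g × 0.608 = 4378 g as Cl₂.
Concentration rise: 4378 g / 1,080,000 L = 4.053 mg/L = 4.05 ppm.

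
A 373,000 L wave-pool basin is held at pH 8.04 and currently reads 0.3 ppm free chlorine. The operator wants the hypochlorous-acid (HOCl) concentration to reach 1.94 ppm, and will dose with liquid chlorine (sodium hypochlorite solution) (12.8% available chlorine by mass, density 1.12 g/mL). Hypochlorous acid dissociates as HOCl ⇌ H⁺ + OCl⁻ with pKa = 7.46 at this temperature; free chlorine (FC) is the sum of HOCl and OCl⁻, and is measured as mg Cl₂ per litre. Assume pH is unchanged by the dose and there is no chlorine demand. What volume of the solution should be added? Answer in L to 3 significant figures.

23.5 L

[OCl⁻]/[HOCl] = 10^(pH − pKa) = 10^(8.04 − 7.46) = 3.802; fraction as HOCl = 1/(1 + 3.802) = 0.2083.
Free chlorine required for 1.94 ppm HOCl: 1.94 / 0.2083 = 9.316 ppm.
FC to add: 9.316 − 0.3 = 9.016 mg/L as Cl₂.
Cl₂ equivalent: 9.016 mg/L × 373,000 L = 3363 g.
Product at 12.8% available Cl: 3363 / 0.128 = 26,270 g.
Volume: 26,270 g ÷ 1.12 g/mL = 23,460 mL.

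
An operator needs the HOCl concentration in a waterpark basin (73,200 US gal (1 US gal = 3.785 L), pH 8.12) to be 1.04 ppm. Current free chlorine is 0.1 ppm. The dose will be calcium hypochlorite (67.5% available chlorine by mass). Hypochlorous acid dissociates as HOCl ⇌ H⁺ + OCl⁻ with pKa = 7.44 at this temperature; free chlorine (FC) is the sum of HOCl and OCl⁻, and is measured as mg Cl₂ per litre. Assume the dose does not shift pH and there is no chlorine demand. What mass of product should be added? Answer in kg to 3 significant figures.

2.43 kg

Volume: 73,200 US gal × 3.785 L/gal = 277,062 L.
[OCl⁻]/[HOCl] = 10^(pH − pKa) = 10^(8.12 − 7.44) = 4.786; fraction as HOCl = 1/(1 + 4.786) = 0.1728.
Free chlorine required for 1.04 ppm HOCl: 1.04 / 0.1728 = 6.018 ppm.
FC to add: 6.018 − 0.1 = 5.918 mg/L as Cl₂.
Cl₂ equivalent: 5.918 mg/L × 277,062 L = 1640 g.
Product at 67.5% available Cl: 1640 / 0.675 = 2429 g.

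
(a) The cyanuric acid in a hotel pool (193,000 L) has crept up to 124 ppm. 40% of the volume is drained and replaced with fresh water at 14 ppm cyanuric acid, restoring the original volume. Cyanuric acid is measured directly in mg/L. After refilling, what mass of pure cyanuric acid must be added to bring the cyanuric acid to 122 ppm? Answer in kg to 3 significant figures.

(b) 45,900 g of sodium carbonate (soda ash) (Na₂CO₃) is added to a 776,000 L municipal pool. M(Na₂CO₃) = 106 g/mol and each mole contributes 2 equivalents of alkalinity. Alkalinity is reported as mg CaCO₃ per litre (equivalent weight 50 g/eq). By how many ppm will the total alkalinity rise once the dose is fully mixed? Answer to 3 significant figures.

(a) 8.11 kg; (b) 55.8 ppm

(a) After draining 40% and refilling: 124 × 0.60 + 14 × 0.40 = 80 ppm.
(a) Deficit to target: 122 − 80 = 42 mg/L.
(a) Mass: 42 mg/L × 193,000 L = 8106 g cyanuric acid.

(b) Moles of Na₂CO₃: 45,900 g ÷ 106 g/mol = 433 mol → 866 eq of alkalinity.
(b) As CaCO₃: 866 eq × 50 g/eq = 43,300 g.
(b) Rise: 43,300 g / 776,000 L × 1000 = 55.8 mg/L.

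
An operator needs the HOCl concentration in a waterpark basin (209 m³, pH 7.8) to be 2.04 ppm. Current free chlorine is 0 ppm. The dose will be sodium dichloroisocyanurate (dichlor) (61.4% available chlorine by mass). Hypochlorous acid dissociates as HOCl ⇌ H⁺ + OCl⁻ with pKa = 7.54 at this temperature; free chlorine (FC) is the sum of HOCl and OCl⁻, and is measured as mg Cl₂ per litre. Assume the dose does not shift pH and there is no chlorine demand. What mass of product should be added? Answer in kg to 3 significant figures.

1.96 kg

Volume: 209 m³ = 209,000 L.
[OCl⁻]/[HOCl] = 10^(pH − pKa) = 10^(7.8 − 7.54) = 1.82; fraction as HOCl = 1/(1 + 1.82) = 0.3546.
Free chlorine required for 2.04 ppm HOCl: 2.04 / 0.3546 = 5.752 ppm.
FC to add: 5.752 − 0 = 5.752 mg/L as Cl₂.
Cl₂ equivalent: 5.752 mg/L × 209,000 L = 1202 g.
Product at 61.4% available Cl: 1202 / 0.614 = 1958 g.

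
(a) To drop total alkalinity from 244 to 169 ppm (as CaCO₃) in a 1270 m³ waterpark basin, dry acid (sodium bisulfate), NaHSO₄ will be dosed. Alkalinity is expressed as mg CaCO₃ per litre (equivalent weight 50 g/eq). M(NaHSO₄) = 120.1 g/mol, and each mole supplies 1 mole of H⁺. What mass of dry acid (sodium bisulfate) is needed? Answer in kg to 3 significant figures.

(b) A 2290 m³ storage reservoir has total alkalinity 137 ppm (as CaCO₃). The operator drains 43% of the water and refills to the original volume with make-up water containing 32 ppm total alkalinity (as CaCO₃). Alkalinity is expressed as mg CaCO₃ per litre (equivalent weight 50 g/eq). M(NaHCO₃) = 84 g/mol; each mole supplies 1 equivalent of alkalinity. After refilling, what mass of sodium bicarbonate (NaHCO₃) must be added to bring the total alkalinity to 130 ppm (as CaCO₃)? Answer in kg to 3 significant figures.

(a) 229 kg; (b) 147 kg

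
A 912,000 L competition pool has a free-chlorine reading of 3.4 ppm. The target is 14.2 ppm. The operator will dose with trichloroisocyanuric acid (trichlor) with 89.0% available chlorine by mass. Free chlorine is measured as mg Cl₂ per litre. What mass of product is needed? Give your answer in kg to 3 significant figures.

Chlorine deficit: 14.2 − 3.4 = 10.8 ppm = 10.8 mg/L as Cl₂.
Cl₂ equivalent needed: 10.8 mg/L × 912,000 L = 9,850,000 mg = 9850 g.
Product at 89.0% available chlorine: 9850 / 0.89 = 11,070 g.

11.1 kg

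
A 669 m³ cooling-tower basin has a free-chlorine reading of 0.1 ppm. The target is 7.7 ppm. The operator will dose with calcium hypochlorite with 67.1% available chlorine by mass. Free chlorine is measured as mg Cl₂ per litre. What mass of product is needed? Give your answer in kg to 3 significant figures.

Volume: 669 m³ = 669,000 L.
Chlorine deficit: 7.7 − 0.1 = 7.6 ppm = 7.6 mg/L as Cl₂.
Cl₂ equivalent needed: 7.6 mg/L × 669,000 L = 5,084,000 mg = 5084 g.
Product at 67.1% available chlorine: 5084 / 0.671 = 7577 g.

7.58 kg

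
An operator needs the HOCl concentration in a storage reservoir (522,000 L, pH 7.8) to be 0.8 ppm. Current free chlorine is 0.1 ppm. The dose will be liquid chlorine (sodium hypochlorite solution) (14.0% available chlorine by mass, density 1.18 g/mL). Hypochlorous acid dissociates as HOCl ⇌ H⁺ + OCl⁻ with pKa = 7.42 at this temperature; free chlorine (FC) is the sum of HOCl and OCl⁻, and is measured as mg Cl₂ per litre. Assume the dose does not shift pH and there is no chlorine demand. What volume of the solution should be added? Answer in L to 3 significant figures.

[OCl⁻]/[HOCl] = 10^(pH − pKa) = 10^(7.8 − 7.42) = 2.399; fraction as HOCl = 1/(1 + 2.399) = 0.2942.
Free chlorine required for 0.8 ppm HOCl: 0.8 / 0.2942 = 2.719 ppm.
FC to add: 2.719 − 0.1 = 2.619 mg/L as Cl₂.
Cl₂ equivalent: 2.619 mg/L × 522,000 L = 1367 g.
Product at 14.0% available Cl: 1367 / 0.14 = 9765 g.
Volume: 9765 g ÷ 1.18 g/mL = 8276 mL.

8.28 L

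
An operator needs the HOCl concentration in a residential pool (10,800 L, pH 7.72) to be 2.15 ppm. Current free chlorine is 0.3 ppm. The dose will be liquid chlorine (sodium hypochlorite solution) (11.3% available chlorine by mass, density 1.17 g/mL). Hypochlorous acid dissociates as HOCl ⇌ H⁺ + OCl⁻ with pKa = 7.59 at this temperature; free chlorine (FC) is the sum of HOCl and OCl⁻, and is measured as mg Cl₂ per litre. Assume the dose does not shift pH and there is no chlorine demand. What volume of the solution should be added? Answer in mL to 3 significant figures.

[OCl⁻]/[HOCl] = 10^(pH − pKa) = 10^(7.72 − 7.59) = 1.349; fraction as HOCl = 1/(1 + 1.349) = 0.4257.
Free chlorine required for 2.15 ppm HOCl: 2.15 / 0.4257 = 5.05 ppm.
FC to add: 5.05 − 0.3 = 4.75 mg/L as Cl₂.
Cl₂ equivalent: 4.75 mg/L × 10,800 L = 51.3 g.
Product at 11.3% available Cl: 51.3 / 0.113 = 454 g.
Volume: 454 g ÷ 1.17 g/mL = 388 mL.

388 mL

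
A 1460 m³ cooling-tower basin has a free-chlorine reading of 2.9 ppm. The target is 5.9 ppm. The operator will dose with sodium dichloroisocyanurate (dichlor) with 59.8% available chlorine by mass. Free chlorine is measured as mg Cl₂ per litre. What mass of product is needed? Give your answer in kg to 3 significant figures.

7.32 kg

Volume: 1460 m³ = 1,460,000 L.
Chlorine deficit: 5.9 − 2.9 = 3 ppm = 3 mg/L as Cl₂.
Cl₂ equivalent needed: 3 mg/L × 1,460,000 L = 4,380,000 mg = 4380 g.
Product at 59.8% available chlorine: 4380 / 0.598 = 7324 g.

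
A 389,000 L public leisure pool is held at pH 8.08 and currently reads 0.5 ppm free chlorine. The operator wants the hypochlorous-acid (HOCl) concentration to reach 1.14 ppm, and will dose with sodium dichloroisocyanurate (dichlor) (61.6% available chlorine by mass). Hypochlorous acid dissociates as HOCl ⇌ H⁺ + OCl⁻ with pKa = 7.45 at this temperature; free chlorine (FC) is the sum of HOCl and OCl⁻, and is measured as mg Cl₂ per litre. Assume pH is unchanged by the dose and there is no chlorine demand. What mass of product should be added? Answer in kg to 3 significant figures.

3.48 kg

[OCl⁻]/[HOCl] = 10^(pH − pKa) = 10^(8.08 − 7.45) = 4.266; fraction as HOCl = 1/(1 + 4.266) = 0.1899.
Free chlorine required for 1.14 ppm HOCl: 1.14 / 0.1899 = 6.003 ppm.
FC to add: 6.003 − 0.5 = 5.503 mg/L as Cl₂.
Cl₂ equivalent: 5.503 mg/L × 389,000 L = 2141 g.
Product at 61.6% available Cl: 2141 / 0.616 = 3475 g.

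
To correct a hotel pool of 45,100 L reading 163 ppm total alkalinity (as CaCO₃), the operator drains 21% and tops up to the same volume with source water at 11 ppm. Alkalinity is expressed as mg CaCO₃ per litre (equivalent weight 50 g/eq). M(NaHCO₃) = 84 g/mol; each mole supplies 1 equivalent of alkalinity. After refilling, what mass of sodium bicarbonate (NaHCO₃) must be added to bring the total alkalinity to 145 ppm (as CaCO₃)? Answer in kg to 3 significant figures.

1.05 kg

After draining 21% and refilling: 163 × 0.79 + 11 × 0.21 = 131.08 ppm.
Deficit to target: 145 − 131.08 = 13.92 mg/L.
As CaCO₃: 13.92 mg/L × 45,100 L = 627.8 g; ÷ 50 g/eq ÷ 1 = 12.56 mol NaHCO₃.
Mass: 12.56 × 84 = 1055 g.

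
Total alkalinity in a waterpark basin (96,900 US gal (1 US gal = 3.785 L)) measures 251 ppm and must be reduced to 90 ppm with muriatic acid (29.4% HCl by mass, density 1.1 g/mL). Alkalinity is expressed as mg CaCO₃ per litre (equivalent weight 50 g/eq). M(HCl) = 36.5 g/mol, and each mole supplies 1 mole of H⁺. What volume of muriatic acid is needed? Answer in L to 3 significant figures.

Volume: 96,900 US gal × 3.785 L/gal = 366,766 L.
Alkalinity to neutralize: (251 − 90) = 161 mg/L as CaCO₃ × 366,766 L = 59,050 g as CaCO₃.
Equivalents of H⁺ required: 59,050 ÷ 50 g/eq = 1181 eq = 1181 mol HCl.
Mass of HCl: 1181 × 36.5 = 43,110 g.
Mass of 29.4% solution: 43,110 / 0.294 = 146,600 g.
Volume: 146,600 g ÷ 1.1 g/mL = 133,300 mL.

133 L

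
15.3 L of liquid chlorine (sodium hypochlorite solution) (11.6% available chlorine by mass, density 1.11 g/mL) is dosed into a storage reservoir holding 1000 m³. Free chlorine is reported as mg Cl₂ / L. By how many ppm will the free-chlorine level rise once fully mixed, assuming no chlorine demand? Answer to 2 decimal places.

1.97 ppm

Volume: 1000 m³ = 1,000,000 L.
Mass of solution: 15.3 L × 1000 mL/L × 1.11 g/mL = 16,980 g.
Available chlorine delivered: 16,980 g × 0.116 = 1970 g as Cl₂.
Concentration rise: 1970 g / 1,000,000 L = 1.97 mg/L = 1.97 ppm.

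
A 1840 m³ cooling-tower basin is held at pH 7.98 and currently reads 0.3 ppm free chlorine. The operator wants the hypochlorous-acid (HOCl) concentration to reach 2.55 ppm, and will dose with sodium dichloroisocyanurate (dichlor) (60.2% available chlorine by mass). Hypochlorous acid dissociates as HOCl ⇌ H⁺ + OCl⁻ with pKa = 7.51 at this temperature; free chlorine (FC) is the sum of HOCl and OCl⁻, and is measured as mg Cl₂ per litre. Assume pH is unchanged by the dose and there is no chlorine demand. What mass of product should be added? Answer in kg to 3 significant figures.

Volume: 1840 m³ = 1,840,000 L.
[OCl⁻]/[HOCl] = 10^(pH − pKa) = 10^(7.98 − 7.51) = 2.951; fraction as HOCl = 1/(1 + 2.951) = 0.2531.
Free chlorine required for 2.55 ppm HOCl: 2.55 / 0.2531 = 10.08 ppm.
FC to add: 10.08 − 0.3 = 9.776 mg/L as Cl₂.
Cl₂ equivalent: 9.776 mg/L × 1,840,000 L = 17,990 g.
Product at 60.2% available Cl: 17,990 / 0.602 = 29,880 g.

29.9 kg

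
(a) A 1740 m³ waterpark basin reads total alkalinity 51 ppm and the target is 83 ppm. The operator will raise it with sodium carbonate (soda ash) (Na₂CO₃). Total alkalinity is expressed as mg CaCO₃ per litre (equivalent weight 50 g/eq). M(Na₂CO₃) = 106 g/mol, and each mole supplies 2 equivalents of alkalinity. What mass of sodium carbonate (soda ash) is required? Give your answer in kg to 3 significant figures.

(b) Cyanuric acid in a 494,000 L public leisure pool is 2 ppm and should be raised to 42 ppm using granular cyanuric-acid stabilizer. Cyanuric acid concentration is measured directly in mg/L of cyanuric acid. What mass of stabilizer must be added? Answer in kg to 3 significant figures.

(a) Volume: 1740 m³ = 1,740,000 L.
(a) Alkalinity to add: (83 − 51) = 32 mg/L as CaCO₃ × 1,740,000 L = 55,680 g as CaCO₃.
(a) Equivalents: 55,680 g ÷ 50 g/eq = 1114 eq.
(a) Each mole of Na₂CO₃ supplies 2 eq, so 1114 / 2 = 556.8 mol.
(a) Mass: 556.8 mol × 106 g/mol = 59,020 g.

(b) CYA to add: (42 − 2) = 40 mg/L × 494,000 L = 19,760 g cyanuric acid.

(a) 59.0 kg; (b) 19.8 kg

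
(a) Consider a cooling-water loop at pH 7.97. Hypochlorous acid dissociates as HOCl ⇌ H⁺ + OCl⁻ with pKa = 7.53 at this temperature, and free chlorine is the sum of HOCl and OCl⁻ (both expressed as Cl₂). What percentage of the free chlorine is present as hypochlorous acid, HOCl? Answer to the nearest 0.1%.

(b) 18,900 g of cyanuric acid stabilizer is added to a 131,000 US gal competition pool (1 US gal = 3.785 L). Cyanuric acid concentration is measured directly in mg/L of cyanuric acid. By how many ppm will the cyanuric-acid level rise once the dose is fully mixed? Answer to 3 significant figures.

(a) 26.6%; (b) 38.1 ppm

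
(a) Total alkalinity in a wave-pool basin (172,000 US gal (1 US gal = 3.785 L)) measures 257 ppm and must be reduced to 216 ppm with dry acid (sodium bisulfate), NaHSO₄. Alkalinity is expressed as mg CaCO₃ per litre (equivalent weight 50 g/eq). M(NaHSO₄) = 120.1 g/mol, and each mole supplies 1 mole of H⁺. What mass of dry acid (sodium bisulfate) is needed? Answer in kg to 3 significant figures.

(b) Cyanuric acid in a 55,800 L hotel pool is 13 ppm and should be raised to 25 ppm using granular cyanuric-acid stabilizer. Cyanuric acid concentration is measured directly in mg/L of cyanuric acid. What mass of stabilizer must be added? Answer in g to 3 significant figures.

(a) 64.1 kg; (b) 670 g

(a) Volume: 172,000 US gal × 3.785 L/gal = 651,020 L.
(a) Alkalinity to neutralize: (257 − 216) = 41 mg/L as CaCO₃ × 651,020 L = 26,690 g as CaCO₃.
(a) Equivalents of H⁺ required: 26,690 ÷ 50 g/eq = 533.8 eq = 533.8 mol NaHSO₄.
(a) Mass of NaHSO₄: 533.8 × 120.1 = 64,110 g.

(b) CYA to add: (25 − 13) = 12 mg/L × 55,800 L = 669.6 g cyanuric acid.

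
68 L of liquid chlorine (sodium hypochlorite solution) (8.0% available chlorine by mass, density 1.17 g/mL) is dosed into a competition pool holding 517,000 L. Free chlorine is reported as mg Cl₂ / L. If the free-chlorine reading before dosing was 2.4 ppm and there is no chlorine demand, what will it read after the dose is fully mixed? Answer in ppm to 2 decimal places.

14.71 ppm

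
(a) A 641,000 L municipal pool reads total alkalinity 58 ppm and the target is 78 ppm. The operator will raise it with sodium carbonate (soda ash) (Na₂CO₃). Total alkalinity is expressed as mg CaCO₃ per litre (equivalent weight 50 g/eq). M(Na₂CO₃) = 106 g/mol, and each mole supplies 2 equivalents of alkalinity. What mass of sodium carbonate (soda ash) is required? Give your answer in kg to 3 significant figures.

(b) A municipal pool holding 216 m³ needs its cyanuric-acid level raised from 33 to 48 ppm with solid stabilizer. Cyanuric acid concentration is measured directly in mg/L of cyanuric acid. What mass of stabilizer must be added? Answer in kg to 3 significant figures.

(a) 13.6 kg; (b) 3.24 kg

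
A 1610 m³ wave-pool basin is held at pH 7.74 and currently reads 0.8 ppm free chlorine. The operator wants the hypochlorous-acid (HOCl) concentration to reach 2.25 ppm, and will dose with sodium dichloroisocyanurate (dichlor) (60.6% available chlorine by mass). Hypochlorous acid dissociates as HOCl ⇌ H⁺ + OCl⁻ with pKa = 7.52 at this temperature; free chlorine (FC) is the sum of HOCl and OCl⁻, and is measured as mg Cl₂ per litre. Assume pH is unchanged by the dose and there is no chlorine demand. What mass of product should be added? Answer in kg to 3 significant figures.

Volume: 1610 m³ = 1,610,000 L.
[OCl⁻]/[HOCl] = 10^(pH − pKa) = 10^(7.74 − 7.52) = 1.66; fraction as HOCl = 1/(1 + 1.66) = 0.376.
Free chlorine required for 2.25 ppm HOCl: 2.25 / 0.376 = 5.984 ppm.
FC to add: 5.984 − 0.8 = 5.184 mg/L as Cl₂.
Cl₂ equivalent: 5.184 mg/L × 1,610,000 L = 8346 g.
Product at 60.6% available Cl: 8346 / 0.606 = 13,770 g.

13.8 kg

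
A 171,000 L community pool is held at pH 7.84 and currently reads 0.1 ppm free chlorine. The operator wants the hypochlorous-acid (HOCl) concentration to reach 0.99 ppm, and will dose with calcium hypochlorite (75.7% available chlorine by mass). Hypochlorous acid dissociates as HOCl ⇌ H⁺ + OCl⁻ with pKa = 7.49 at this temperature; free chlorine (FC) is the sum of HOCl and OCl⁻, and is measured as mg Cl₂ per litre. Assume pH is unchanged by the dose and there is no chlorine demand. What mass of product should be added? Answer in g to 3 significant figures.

702 g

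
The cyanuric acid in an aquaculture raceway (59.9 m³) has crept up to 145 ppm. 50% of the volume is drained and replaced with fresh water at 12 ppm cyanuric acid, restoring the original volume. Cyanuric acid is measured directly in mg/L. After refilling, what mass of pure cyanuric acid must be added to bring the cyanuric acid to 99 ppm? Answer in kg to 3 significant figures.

1.23 kg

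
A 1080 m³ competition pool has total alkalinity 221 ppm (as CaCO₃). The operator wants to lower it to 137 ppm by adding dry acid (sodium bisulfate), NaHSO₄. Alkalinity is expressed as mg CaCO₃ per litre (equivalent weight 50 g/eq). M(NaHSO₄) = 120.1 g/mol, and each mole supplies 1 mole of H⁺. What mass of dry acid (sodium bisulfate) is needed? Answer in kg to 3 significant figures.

Volume: 1080 m³ = 1,080,000 L.
Alkalinity to neutralize: (221 − 137) = 84 mg/L as CaCO₃ × 1,080,000 L = 90,720 g as CaCO₃.
Equivalents of H⁺ required: 90,720 ÷ 50 g/eq = 1814 eq = 1814 mol NaHSO₄.
Mass of NaHSO₄: 1814 × 120.1 = 217,900 g.

218 kg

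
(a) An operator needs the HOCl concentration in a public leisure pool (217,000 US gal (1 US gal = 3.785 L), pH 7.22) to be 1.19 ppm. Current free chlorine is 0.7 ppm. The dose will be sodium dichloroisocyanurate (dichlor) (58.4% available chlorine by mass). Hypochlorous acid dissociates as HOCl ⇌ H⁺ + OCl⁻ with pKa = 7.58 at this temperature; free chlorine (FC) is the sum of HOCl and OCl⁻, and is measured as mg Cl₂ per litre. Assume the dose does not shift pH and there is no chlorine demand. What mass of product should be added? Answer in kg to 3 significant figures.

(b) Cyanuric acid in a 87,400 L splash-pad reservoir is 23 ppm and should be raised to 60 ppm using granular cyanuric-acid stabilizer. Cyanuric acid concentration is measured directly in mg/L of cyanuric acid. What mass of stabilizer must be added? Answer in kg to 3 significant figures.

(a) 1.42 kg; (b) 3.23 kg

(a) Volume: 217,000 US gal × 3.785 L/gal = 821,345 L.
(a) [OCl⁻]/[HOCl] = 10^(pH − pKa) = 10^(7.22 − 7.58) = 0.4365; fraction as HOCl = 1/(1 + 0.4365) = 0.6961.
(a) Free chlorine required for 1.19 ppm HOCl: 1.19 / 0.6961 = 1.709 ppm.
(a) FC to add: 1.709 − 0.7 = 1.009 mg/L as Cl₂.
(a) Cl₂ equivalent: 1.009 mg/L × 821,345 L = 829.1 g.
(a) Product at 58.4% available Cl: 829.1 / 0.584 = 1420 g.

(b) CYA to add: (60 − 23) = 37 mg/L × 87,400 L = 3234 g cyanuric acid.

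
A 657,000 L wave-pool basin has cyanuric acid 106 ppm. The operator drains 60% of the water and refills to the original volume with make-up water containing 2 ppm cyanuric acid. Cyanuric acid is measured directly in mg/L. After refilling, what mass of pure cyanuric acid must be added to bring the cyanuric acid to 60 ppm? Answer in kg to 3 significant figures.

After draining 60% and refilling: 106 × 0.40 + 2 × 0.60 = 43.6 ppm.
Deficit to target: 60 − 43.6 = 16.4 mg/L.
Mass: 16.4 mg/L × 657,000 L = 10,770 g cyanuric acid.

10.8 kg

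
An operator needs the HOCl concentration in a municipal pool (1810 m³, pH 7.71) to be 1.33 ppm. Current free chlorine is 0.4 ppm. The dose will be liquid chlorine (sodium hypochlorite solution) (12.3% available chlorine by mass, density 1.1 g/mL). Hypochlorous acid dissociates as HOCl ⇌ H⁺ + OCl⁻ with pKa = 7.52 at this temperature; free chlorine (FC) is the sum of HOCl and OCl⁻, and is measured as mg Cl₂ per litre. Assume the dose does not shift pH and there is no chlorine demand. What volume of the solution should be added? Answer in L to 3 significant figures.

Volume: 1810 m³ = 1,810,000 L.
[OCl⁻]/[HOCl] = 10^(pH − pKa) = 10^(7.71 − 7.52) = 1.549; fraction as HOCl = 1/(1 + 1.549) = 0.3923.
Free chlorine required for 1.33 ppm HOCl: 1.33 / 0.3923 = 3.39 ppm.
FC to add: 3.39 − 0.4 = 2.99 mg/L as Cl₂.
Cl₂ equivalent: 2.99 mg/L × 1,810,000 L = 5412 g.
Product at 12.3% available Cl: 5412 / 0.123 = 44,000 g.
Volume: 44,000 g ÷ 1.1 g/mL = 40,000 mL.

40.0 L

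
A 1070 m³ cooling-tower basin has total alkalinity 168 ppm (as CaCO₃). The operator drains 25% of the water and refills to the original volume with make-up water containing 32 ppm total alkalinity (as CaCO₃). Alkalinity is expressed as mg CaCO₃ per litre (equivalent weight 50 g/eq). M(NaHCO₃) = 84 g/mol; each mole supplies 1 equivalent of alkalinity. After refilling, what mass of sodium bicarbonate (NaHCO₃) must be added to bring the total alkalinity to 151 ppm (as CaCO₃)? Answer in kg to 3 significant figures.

Volume: 1070 m³ = 1,070,000 L.
After draining 25% and refilling: 168 × 0.75 + 32 × 0.25 = 134 ppm.
Deficit to target: 151 − 134 = 17 mg/L.
As CaCO₃: 17 mg/L × 1,070,000 L = 18,190 g; ÷ 50 g/eq ÷ 1 = 363.8 mol NaHCO₃.
Mass: 363.8 × 84 = 30,560 g.

30.6 kg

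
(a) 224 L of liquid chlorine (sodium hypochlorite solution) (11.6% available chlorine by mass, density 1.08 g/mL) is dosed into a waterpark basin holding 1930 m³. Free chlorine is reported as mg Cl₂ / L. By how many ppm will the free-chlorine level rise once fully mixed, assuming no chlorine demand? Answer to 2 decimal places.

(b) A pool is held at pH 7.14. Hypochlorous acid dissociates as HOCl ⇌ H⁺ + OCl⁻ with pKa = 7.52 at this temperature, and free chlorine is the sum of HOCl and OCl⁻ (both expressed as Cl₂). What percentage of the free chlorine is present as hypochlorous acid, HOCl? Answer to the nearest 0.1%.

(a) Volume: 1930 m³ = 1,930,000 L.
(a) Mass of solution: 224 L × 1000 mL/L × 1.08 g/mL = 241,900 g.
(a) Available chlorine delivered: 241,900 g × 0.116 = 28,060 g as Cl₂.
(a) Concentration rise: 28,060 g / 1,930,000 L = 14.54 mg/L = 14.54 ppm.

(b) [OCl⁻]/[HOCl] = 10^(pH − pKa) = 10^(7.14 − 7.52) = 10^-0.38 = 0.4169.
(b) Fraction as HOCl = 1 / (1 + 0.4169) = 0.7058.

(a) 14.54 ppm; (b) 70.6%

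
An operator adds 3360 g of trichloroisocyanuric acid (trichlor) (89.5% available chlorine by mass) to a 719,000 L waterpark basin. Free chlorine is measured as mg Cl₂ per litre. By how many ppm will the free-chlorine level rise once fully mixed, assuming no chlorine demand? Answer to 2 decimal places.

4.18 ppm

Available chlorine delivered: 3360 g × 0.895 = 3007 g as Cl₂.
Concentration rise: 3007 g / 719,000 L = 4.182 mg/L = 4.18 ppm.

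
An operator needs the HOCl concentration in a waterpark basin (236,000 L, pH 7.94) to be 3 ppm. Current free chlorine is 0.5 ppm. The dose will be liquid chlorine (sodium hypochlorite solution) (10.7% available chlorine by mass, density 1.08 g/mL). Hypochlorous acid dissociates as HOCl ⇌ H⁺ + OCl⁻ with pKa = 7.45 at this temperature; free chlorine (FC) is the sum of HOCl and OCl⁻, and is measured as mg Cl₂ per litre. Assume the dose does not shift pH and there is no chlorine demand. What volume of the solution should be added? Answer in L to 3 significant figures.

[OCl⁻]/[HOCl] = 10^(pH − pKa) = 10^(7.94 − 7.45) = 3.09; fraction as HOCl = 1/(1 + 3.09) = 0.2445.
Free chlorine required for 3 ppm HOCl: 3 / 0.2445 = 12.27 ppm.
FC to add: 12.27 − 0.5 = 11.77 mg/L as Cl₂.
Cl₂ equivalent: 11.77 mg/L × 236,000 L = 2778 g.
Product at 10.7% available Cl: 2778 / 0.107 = 25,960 g.
Volume: 25,960 g ÷ 1.08 g/mL = 24,040 mL.

24.0 L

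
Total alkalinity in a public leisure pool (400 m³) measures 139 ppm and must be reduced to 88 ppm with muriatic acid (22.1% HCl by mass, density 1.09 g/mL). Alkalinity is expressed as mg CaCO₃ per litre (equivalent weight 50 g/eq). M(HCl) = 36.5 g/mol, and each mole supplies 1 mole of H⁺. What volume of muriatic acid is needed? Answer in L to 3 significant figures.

61.8 L

Volume: 400 m³ = 400,000 L.
Alkalinity to neutralize: (139 − 88) = 51 mg/L as CaCO₃ × 400,000 L = 20,400 g as CaCO₃.
Equivalents of H⁺ required: 20,400 ÷ 50 g/eq = 408 eq = 408 mol HCl.
Mass of HCl: 408 × 36.5 = 14,890 g.
Mass of 22.1% solution: 14,890 / 0.221 = 67,380 g.
Volume: 67,380 g ÷ 1.09 g/mL = 61,820 mL.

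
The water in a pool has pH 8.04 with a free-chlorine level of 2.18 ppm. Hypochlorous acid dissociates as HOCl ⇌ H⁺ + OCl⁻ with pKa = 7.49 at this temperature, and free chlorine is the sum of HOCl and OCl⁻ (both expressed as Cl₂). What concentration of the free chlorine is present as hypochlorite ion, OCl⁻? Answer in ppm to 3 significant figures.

1.70 ppm

[OCl⁻]/[HOCl] = 10^(pH − pKa) = 10^(8.04 − 7.49) = 10^0.55 = 3.548.
Fraction as HOCl = 1 / (1 + 3.548) = 0.2199.
OCl⁻ = (1 − 0.2199) × 2.18 ppm = 1.701 ppm.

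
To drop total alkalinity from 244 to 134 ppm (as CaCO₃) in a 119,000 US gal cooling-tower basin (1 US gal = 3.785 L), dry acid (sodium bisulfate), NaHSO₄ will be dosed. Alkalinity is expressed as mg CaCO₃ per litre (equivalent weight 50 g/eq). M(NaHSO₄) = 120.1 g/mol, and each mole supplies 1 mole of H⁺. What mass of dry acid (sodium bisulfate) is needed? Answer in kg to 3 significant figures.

Volume: 119,000 US gal × 3.785 L/gal = 450,415 L.
Alkalinity to neutralize: (244 − 134) = 110 mg/L as CaCO₃ × 450,415 L = 49,550 g as CaCO₃.
Equivalents of H⁺ required: 49,550 ÷ 50 g/eq = 990.9 eq = 990.9 mol NaHSO₄.
Mass of NaHSO₄: 990.9 × 120.1 = 119,000 g.

119 kg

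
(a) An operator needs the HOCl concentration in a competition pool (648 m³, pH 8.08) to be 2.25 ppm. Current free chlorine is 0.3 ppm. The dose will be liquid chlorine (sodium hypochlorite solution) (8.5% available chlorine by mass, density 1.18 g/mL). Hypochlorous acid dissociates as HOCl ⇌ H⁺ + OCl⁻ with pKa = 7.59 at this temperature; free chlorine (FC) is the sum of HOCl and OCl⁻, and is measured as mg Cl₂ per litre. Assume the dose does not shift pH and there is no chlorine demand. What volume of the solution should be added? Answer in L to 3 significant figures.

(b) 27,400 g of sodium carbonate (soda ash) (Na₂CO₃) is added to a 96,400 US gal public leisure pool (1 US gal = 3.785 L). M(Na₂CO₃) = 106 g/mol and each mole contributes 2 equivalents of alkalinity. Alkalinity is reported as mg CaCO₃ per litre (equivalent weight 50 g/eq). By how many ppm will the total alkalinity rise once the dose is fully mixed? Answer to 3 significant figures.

(a) Volume: 648 m³ = 648,000 L.
(a) [OCl⁻]/[HOCl] = 10^(pH − pKa) = 10^(8.08 − 7.59) = 3.09; fraction as HOCl = 1/(1 + 3.09) = 0.2445.
(a) Free chlorine required for 2.25 ppm HOCl: 2.25 / 0.2445 = 9.203 ppm.
(a) FC to add: 9.203 − 0.3 = 8.903 mg/L as Cl₂.
(a) Cl₂ equivalent: 8.903 mg/L × 648,000 L = 5769 g.
(a) Product at 8.5% available Cl: 5769 / 0.085 = 67,870 g.
(a) Volume: 67,870 g ÷ 1.18 g/mL = 57,520 mL.

(b) Volume: 96,400 US gal × 3.785 L/gal = 364,874 L.
(b) Moles of Na₂CO₃: 27,400 g ÷ 106 g/mol = 258.5 mol → 517 eq of alkalinity.
(b) As CaCO₃: 517 eq × 50 g/eq = 25,850 g.
(b) Rise: 25,850 g / 364,874 L × 1000 = 70.84 mg/L.

(a) 57.5 L; (b) 70.8 ppm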